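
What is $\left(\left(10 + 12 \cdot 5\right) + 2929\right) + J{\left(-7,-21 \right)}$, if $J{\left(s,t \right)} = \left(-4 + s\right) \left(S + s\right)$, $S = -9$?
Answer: $3175$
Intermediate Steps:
$J{\left(s,t \right)} = \left(-9 + s\right) \left(-4 + s\right)$ ($J{\left(s,t \right)} = \left(-4 + s\right) \left(-9 + s\right) = \left(-9 + s\right) \left(-4 + s\right)$)
$\left(\left(10 + 12 \cdot 5\right) + 2929\right) + J{\left(-7,-21 \right)} = \left(\left(10 + 12 \cdot 5\right) + 2929\right) + \left(36 + \left(-7\right)^{2} - -91\right) = \left(\left(10 + 60\right) + 2929\right) + \left(36 + 49 + 91\right) = \left(70 + 2929\right) + 176 = 2999 + 176 = 3175$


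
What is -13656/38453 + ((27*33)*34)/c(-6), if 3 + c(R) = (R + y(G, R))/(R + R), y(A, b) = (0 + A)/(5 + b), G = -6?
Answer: -388312050/38453 ≈ -10098.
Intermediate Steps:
y(A, b) = A/(5 + b)
c(R) = -3 + (R - 6/(5 + R))/(2*R) (c(R) = -3 + (R - 6/(5 + R))/(R + R) = -3 + (R - 6/(5 + R))/((2*R)) = -3 + (R - 6/(5 + R))*(1/(2*R)) = -3 + (R - 6/(5 + R))/(2*R))
-13656/38453 + ((27*33)*34)/c(-6) = -13656/38453 + ((27*33)*34)/(((½)*(-6 - 5*(-6)*(5 - 6))/(-6*(5 - 6)))) = -13656*1/38453 + (891*34)/(((½)*(-⅙)*(-6 - 5*(-6)*(-1))/(-1))) = -13656/38453 + 30294/(((½)*(-⅙)*(-1)*(-6 - 30))) = -13656/38453 + 30294/(((½)*(-⅙)*(-1)*(-36))) = -13656/38453 + 30294/(-3) = -13656/38453 + 30294*(-⅓) = -13656/38453 - 10098 = -388312050/38453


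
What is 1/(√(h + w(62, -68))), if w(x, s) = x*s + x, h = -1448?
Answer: -I*√5602/5602 ≈ -0.013361*I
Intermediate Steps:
w(x, s) = x + s*x (w(x, s) = s*x + x = x + s*x)
1/(√(h + w(62, -68))) = 1/(√(-1448 + 62*(1 - 68))) = 1/(√(-1448 + 62*(-67))) = 1/(√(-1448 - 4154)) = 1/(√(-5602)) = 1/(I*√5602) = -I*√5602/5602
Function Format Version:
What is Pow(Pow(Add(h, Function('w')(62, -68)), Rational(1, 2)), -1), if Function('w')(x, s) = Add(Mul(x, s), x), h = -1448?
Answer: Mul(Rational(-1, 5602), I, Pow(5602, Rational(1, 2))) ≈ Mul(-0.013361, I)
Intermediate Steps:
Function('w')(x, s) = Add(x, Mul(s, x)) (Function('w')(x, s) = Add(Mul(s, x), x) = Add(x, Mul(s, x)))
Pow(Pow(Add(h, Function('w')(62, -68)), Rational(1, 2)), -1) = Pow(Pow(Add(-1448, Mul(62, Add(1, -68))), Rational(1, 2)), -1) = Pow(Pow(Add(-1448, Mul(62, -67)), Rational(1, 2)), -1) = Pow(Pow(Add(-1448, -4154), Rational(1, 2)), -1) = Pow(Pow(-5602, Rational(1, 2)), -1) = Pow(Mul(I, Pow(5602, Rational(1, 2))), -1) = Mul(Rational(-1, 5602), I, Pow(5602, Rational(1, 2)))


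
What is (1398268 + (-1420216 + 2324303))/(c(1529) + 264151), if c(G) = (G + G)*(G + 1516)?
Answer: 2302355/9575761 ≈ 0.24044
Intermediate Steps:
c(G) = 2*G*(1516 + G) (c(G) = (2*G)*(1516 + G) = 2*G*(1516 + G))
(1398268 + (-1420216 + 2324303))/(c(1529) + 264151) = (1398268 + (-1420216 + 2324303))/(2*1529*(1516 + 1529) + 264151) = (1398268 + 904087)/(2*1529*3045 + 264151) = 2302355/(9311610 + 264151) = 2302355/9575761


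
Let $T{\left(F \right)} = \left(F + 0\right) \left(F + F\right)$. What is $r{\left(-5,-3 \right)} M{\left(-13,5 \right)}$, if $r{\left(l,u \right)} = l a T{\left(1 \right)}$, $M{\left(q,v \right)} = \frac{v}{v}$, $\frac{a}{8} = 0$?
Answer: $0$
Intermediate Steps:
$T{\left(F \right)} = 2 F^{2}$ ($T{\left(F \right)} = F 2 F = 2 F^{2}$)
$a = 0$ ($a = 8 \cdot 0 = 0$)
$M{\left(q,v \right)} = 1$
$r{\left(l,u \right)} = 0$ ($r{\left(l,u \right)} = l 0 \cdot 2 \cdot 1^{2} = 0 \cdot 2 \cdot 1 = 0 \cdot 2 = 0$)
$r{\left(-5,-3 \right)} M{\left(-13,5 \right)} = 0 \cdot 1 = 0$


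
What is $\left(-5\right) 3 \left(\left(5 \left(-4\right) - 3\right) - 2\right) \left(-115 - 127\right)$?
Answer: $-90750$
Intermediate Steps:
$\left(-5\right) 3 \left(\left(5 \left(-4\right) - 3\right) - 2\right) \left(-115 - 127\right) = - 15 \left(\left(-20 - 3\right) - 2\right) \left(-242\right) = - 15 \left(-23 - 2\right) \left(-242\right) = \left(-15\right) \left(-25\right) \left(-242\right) = 375 \left(-242\right) = -90750$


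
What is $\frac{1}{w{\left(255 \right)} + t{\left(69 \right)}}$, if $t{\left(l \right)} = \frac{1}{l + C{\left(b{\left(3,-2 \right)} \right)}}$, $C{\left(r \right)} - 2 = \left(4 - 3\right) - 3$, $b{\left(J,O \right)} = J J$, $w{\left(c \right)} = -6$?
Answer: $- \frac{69}{413} \approx -0.16707$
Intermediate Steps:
$b{\left(J,O \right)} = J^{2}$
$C{\left(r \right)} = 0$ ($C{\left(r \right)} = 2 + \left(\left(4 - 3\right) - 3\right) = 2 + \left(1 - 3\right) = 2 - 2 = 0$)
$t{\left(l \right)} = \frac{1}{l}$ ($t{\left(l \right)} = \frac{1}{l + 0} = \frac{1}{l}$)
$\frac{1}{w{\left(255 \right)} + t{\left(69 \right)}} = \frac{1}{-6 + \frac{1}{69}} = \frac{1}{- \frac{413}{69}} = - \frac{69}{413}$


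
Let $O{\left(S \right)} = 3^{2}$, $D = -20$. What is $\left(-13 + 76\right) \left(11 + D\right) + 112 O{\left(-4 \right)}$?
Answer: $441$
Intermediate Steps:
$O{\left(S \right)} = 9$
$\left(-13 + 76\right) \left(11 + D\right) + 112 O{\left(-4 \right)} = \left(-13 + 76\right) \left(11 - 20\right) + 112 \cdot 9 = 63 \left(-9\right) + 1008 = -567 + 1008 = 441$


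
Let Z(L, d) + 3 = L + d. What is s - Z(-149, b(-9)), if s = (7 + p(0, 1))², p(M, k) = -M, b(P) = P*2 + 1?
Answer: 218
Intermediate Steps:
b(P) = 1 + 2*P (b(P) = 2*P + 1 = 1 + 2*P)
Z(L, d) = -3 + L + d (Z(L, d) = -3 + (L + d) = -3 + L + d)
s = 49 (s = (7 - 1*0)² = (7 + 0)² = 7² = 49)
s - Z(-149, b(-9)) = 49 - (-3 - 149 + (1 + 2*(-9))) = 49 - (-3 - 149 + (1 - 18)) = 49 - (-3 - 149 - 17) = 49 - 1*(-169) = 49 + 169 = 218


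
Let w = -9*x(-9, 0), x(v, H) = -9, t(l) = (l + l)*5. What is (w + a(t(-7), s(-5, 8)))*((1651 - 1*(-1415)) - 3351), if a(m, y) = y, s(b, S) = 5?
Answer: -24510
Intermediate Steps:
t(l) = 10*l (t(l) = (2*l)*5 = 10*l)
w = 81 (w = -9*(-9) = 81)
(w + a(t(-7), s(-5, 8)))*((1651 - 1*(-1415)) - 3351) = (81 + 5)*((1651 - 1*(-1415)) - 3351) = 86*((1651 + 1415) - 3351) = 86*(3066 - 3351) = 86*(-285) = -24510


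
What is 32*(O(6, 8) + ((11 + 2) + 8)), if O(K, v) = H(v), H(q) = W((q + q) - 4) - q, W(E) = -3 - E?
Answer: -64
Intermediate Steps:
H(q) = 1 - 3*q (H(q) = (-3 - ((q + q) - 4)) - q = (-3 - (2*q - 4)) - q = (-3 - (-4 + 2*q)) - q = (-3 + (4 - 2*q)) - q = (1 - 2*q) - q = 1 - 3*q)
O(K, v) = 1 - 3*v
32*(O(6, 8) + ((11 + 2) + 8)) = 32*((1 - 3*8) + ((11 + 2) + 8)) = 32*((1 - 24) + (13 + 8)) = 32*(-23 + 21) = 32*(-2) = -64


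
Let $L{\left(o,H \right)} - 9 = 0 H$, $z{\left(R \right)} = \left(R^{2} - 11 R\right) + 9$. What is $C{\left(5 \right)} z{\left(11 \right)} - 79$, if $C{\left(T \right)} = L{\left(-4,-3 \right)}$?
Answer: $2$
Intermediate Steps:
$z{\left(R \right)} = 9 + R^{2} - 11 R$
$L{\left(o,H \right)} = 9$ ($L{\left(o,H \right)} = 9 + 0 H = 9 + 0 = 9$)
$C{\left(T \right)} = 9$
$C{\left(5 \right)} z{\left(11 \right)} - 79 = 9 \left(9 + 11^{2} - 121\right) - 79 = 9 \left(9 + 121 - 121\right) - 79 = 9 \cdot 9 - 79 = 81 - 79 = 2$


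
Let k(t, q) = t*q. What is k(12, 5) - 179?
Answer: -119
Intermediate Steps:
k(t, q) = q*t
k(12, 5) - 179 = 5*12 - 179 = 60 - 179 = -119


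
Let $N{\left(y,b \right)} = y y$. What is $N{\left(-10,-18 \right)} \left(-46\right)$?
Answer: $-4600$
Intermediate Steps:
$N{\left(y,b \right)} = y^{2}$
$N{\left(-10,-18 \right)} \left(-46\right) = \left(-10\right)^{2} \left(-46\right) = 100 \left(-46\right) = -4600$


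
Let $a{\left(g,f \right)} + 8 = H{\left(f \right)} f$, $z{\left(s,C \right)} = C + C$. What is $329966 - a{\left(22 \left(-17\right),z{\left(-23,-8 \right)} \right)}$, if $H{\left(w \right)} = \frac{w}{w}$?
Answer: $329990$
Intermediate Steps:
$H{\left(w \right)} = 1$
$z{\left(s,C \right)} = 2 C$
$a{\left(g,f \right)} = -8 + f$ ($a{\left(g,f \right)} = -8 + 1 f = -8 + f$)
$329966 - a{\left(22 \left(-17\right),z{\left(-23,-8 \right)} \right)} = 329966 - \left(-8 + 2 \left(-8\right)\right) = 329966 - \left(-8 - 16\right) = 329966 - -24 = 329966 + 24 = 329990$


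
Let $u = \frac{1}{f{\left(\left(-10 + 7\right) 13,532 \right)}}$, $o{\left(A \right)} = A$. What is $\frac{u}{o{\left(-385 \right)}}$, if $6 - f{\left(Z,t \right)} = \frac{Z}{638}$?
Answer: $- \frac{58}{135345} \approx -0.00042853$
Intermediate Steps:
$f{\left(Z,t \right)} = 6 - \frac{Z}{638}$
$u = \frac{638}{3867}$ ($u = \frac{1}{6 - \frac{\left(-10 + 7\right) 13}{638}} = \frac{1}{6 - \frac{\left(-3\right) 13}{638}} = \frac{1}{6 - - \frac{39}{638}} = \frac{1}{6 + \frac{39}{638}} = \frac{1}{\frac{3867}{638}} = \frac{638}{3867} \approx 0.16499$)
$\frac{u}{o{\left(-385 \right)}} = \frac{638}{3867 \left(-385\right)} = \frac{638}{3867} \left(- \frac{1}{385}\right) = - \frac{58}{135345}$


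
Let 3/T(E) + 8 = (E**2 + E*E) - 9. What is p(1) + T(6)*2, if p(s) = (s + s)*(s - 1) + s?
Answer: 61/55 ≈ 1.1091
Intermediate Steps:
T(E) = 3/(-17 + 2*E**2) (T(E) = 3/(-8 + ((E**2 + E*E) - 9)) = 3/(-8 + ((E**2 + E**2) - 9)) = 3/(-8 + (2*E**2 - 9)) = 3/(-8 + (-9 + 2*E**2)) = 3/(-17 + 2*E**2))
p(s) = s + 2*s*(-1 + s) (p(s) = (2*s)*(-1 + s) + s = 2*s*(-1 + s) + s = s + 2*s*(-1 + s))
p(1) + T(6)*2 = 1*(-1 + 2*1) + (3/(-17 + 2*6**2))*2 = 1*(-1 + 2) + (3/(-17 + 2*36))*2 = 1*1 + (3/(-17 + 72))*2 = 1 + (3/55)*2 = 1 + 6/55 = 61/55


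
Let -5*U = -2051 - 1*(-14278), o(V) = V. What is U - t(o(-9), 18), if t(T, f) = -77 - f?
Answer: -11752/5 ≈ -2350.4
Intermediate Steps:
U = -12227/5 (U = -(-2051 - 1*(-14278))/5 = -(-2051 + 14278)/5 = -⅕*12227 = -12227/5 ≈ -2445.4)
U - t(o(-9), 18) = -12227/5 - (-77 - 1*18) = -12227/5 - (-77 - 18) = -12227/5 - 1*(-95) = -12227/5 + 95 = -11752/5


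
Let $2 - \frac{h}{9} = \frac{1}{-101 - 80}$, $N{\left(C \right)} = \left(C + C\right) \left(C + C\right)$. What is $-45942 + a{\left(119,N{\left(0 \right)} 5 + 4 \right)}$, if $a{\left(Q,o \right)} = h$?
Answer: $- \frac{8312235}{181} \approx -45924.0$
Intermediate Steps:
$N{\left(C \right)} = 4 C^{2}$ ($N{\left(C \right)} = 2 C 2 C = 4 C^{2}$)
$h = \frac{3267}{181}$ ($h = 18 - \frac{9}{-101 - 80} = 18 - \frac{9}{-181} = 18 - - \frac{9}{181} = 18 + \frac{9}{181} = \frac{3267}{181} \approx 18.05$)
$a{\left(Q,o \right)} = \frac{3267}{181}$
$-45942 + a{\left(119,N{\left(0 \right)} 5 + 4 \right)} = -45942 + \frac{3267}{181} = - \frac{8312235}{181}$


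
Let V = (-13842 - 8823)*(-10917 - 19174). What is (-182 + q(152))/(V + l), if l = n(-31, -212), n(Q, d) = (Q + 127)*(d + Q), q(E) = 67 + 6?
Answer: -109/681989187 ≈ -1.5983e-7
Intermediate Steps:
q(E) = 73
n(Q, d) = (127 + Q)*(Q + d)
V = 682012515 (V = -22665*(-30091) = 682012515)
l = -23328 (l = (-31)² + 127*(-31) + 127*(-212) - 31*(-212) = 961 - 3937 - 26924 + 6572 = -23328)
(-182 + q(152))/(V + l) = (-182 + 73)/(682012515 - 23328) = -109/681989187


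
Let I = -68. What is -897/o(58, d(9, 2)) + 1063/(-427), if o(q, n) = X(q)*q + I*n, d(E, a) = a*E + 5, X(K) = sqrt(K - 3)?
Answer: -150373506/80456621 + 8671*sqrt(55)/376846 ≈ -1.6984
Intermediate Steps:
X(K) = sqrt(-3 + K)
d(E, a) = 5 + E*a (d(E, a) = E*a + 5 = 5 + E*a)
o(q, n) = -68*n + q*sqrt(-3 + q) (o(q, n) = sqrt(-3 + q)*q - 68*n = q*sqrt(-3 + q) - 68*n = -68*n + q*sqrt(-3 + q))
-897/o(58, d(9, 2)) + 1063/(-427) = -897/(-68*(5 + 9*2) + 58*sqrt(-3 + 58)) + 1063/(-427) = -897/(-68*(5 + 18) + 58*sqrt(55)) + 1063*(-1/427) = -897/(-68*23 + 58*sqrt(55)) - 1063/427 = -897/(-1564 + 58*sqrt(55)) - 1063/427 = -1063/427 - 897/(-1564 + 58*sqrt(55))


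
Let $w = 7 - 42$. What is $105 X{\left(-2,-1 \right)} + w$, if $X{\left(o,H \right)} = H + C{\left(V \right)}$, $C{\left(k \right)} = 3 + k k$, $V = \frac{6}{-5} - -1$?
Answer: $\frac{896}{5} \approx 179.2$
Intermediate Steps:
$w = -35$ ($w = 7 - 42 = -35$)
$V = - \frac{1}{5}$ ($V = 6 \left(- \frac{1}{5}\right) + 1 = - \frac{6}{5} + 1 = - \frac{1}{5} \approx -0.2$)
$C{\left(k \right)} = 3 + k^{2}$
$X{\left(o,H \right)} = \frac{76}{25} + H$ ($X{\left(o,H \right)} = H + \left(3 + \left(- \frac{1}{5}\right)^{2}\right) = H + \left(3 + \frac{1}{25}\right) = H + \frac{76}{25} = \frac{76}{25} + H$)
$105 X{\left(-2,-1 \right)} + w = 105 \left(\frac{76}{25} - 1\right) - 35 = 105 \cdot \frac{51}{25} - 35 = \frac{1071}{5} - 35 = \frac{896}{5}$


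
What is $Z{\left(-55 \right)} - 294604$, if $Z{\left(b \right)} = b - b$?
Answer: $-294604$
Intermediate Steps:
$Z{\left(b \right)} = 0$
$Z{\left(-55 \right)} - 294604 = 0 - 294604 = -294604$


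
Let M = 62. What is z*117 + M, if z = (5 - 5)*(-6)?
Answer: 62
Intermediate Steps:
z = 0 (z = 0*(-6) = 0)
z*117 + M = 0*117 + 62 = 0 + 62 = 62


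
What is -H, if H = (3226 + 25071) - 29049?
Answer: 752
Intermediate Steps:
H = -752 (H = 28297 - 29049 = -752)
-H = -1*(-752) = 752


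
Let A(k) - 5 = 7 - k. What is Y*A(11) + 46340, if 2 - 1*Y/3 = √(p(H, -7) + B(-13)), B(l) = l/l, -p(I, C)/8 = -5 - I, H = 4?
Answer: 46346 - 3*√73 ≈ 46320.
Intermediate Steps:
p(I, C) = 40 + 8*I (p(I, C) = -8*(-5 - I) = 40 + 8*I)
A(k) = 12 - k (A(k) = 5 + (7 - k) = 12 - k)
B(l) = 1
Y = 6 - 3*√73 (Y = 6 - 3*√((40 + 8*4) + 1) = 6 - 3*√((40 + 32) + 1) = 6 - 3*√(72 + 1) = 6 - 3*√73 ≈ -19.632)
Y*A(11) + 46340 = (6 - 3*√73)*(12 - 1*11) + 46340 = (6 - 3*√73)*(12 - 11) + 46340 = (6 - 3*√73)*1 + 46340 = (6 - 3*√73) + 46340 = 46346 - 3*√73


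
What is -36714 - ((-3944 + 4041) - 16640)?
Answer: -20171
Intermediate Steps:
-36714 - ((-3944 + 4041) - 16640) = -36714 - (97 - 16640) = -36714 - 1*(-16543) = -36714 + 16543 = -20171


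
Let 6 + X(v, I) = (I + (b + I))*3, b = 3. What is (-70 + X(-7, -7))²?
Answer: 11881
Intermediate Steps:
X(v, I) = 3 + 6*I (X(v, I) = -6 + (I + (3 + I))*3 = -6 + (3 + 2*I)*3 = -6 + (9 + 6*I) = 3 + 6*I)
(-70 + X(-7, -7))² = (-70 + (3 + 6*(-7)))² = (-70 + (3 - 42))² = (-70 - 39)² = (-109)² = 11881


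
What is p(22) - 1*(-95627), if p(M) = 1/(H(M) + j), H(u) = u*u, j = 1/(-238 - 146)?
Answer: 17772756469/185855 ≈ 95627.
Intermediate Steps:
j = -1/384 (j = 1/(-384) = -1/384 ≈ -0.0026042)
H(u) = u²
p(M) = 1/(-1/384 + M²) (p(M) = 1/(M² - 1/384) = 1/(-1/384 + M²))
p(22) - 1*(-95627) = 384/(-1 + 384*22²) - 1*(-95627) = 384/(-1 + 384*484) + 95627 = 384/(-1 + 185856) + 95627 = 384/185855 + 95627 = 17772756469/185855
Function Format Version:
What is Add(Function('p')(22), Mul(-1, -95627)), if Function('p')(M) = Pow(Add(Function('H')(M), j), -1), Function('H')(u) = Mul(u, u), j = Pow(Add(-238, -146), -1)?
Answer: Rational(17772756469, 185855) ≈ 95627.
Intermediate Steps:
j = Rational(-1, 384) (j = Pow(-384, -1) = Rational(-1, 384) ≈ -0.0026042)
Function('H')(u) = Pow(u, 2)
Function('p')(M) = Pow(Add(Rational(-1, 384), Pow(M, 2)), -1) (Function('p')(M) = Pow(Add(Pow(M, 2), Rational(-1, 384)), -1) = Pow(Add(Rational(-1, 384), Pow(M, 2)), -1))
Add(Function('p')(22), Mul(-1, -95627)) = Add(Mul(384, Pow(Add(-1, Mul(384, Pow(22, 2))), -1)), Mul(-1, -95627)) = Add(Mul(384, Pow(Add(-1, Mul(384, 484)), -1)), 95627) = Add(Mul(384, Pow(Add(-1, 185856), -1)), 95627) = Add(Mul(384, Pow(185855, -1)), 95627) = Add(Mul(384, Rational(1, 185855)), 95627) = Add(Rational(384, 185855), 95627) = Rational(17772756469, 185855)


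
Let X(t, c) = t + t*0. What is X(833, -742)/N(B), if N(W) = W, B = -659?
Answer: -833/659 ≈ -1.2640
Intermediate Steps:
X(t, c) = t (X(t, c) = t + 0 = t)
X(833, -742)/N(B) = 833/(-659) = 833*(-1/659) = -833/659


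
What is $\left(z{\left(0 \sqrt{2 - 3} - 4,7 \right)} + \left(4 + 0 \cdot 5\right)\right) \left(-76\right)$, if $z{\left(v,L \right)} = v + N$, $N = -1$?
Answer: $76$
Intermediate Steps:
$z{\left(v,L \right)} = -1 + v$ ($z{\left(v,L \right)} = v - 1 = -1 + v$)
$\left(z{\left(0 \sqrt{2 - 3} - 4,7 \right)} + \left(4 + 0 \cdot 5\right)\right) \left(-76\right) = \left(\left(-1 - \left(4 + 0 \sqrt{2 - 3}\right)\right) + \left(4 + 0 \cdot 5\right)\right) \left(-76\right) = \left(\left(-1 - \left(4 + 0 \sqrt{-1}\right)\right) + \left(4 + 0\right)\right) \left(-76\right) = \left(\left(-1 - \left(4 + 0 i\right)\right) + 4\right) \left(-76\right) = \left(\left(-1 + \left(0 - 4\right)\right) + 4\right) \left(-76\right) = \left(\left(-1 - 4\right) + 4\right) \left(-76\right) = \left(-5 + 4\right) \left(-76\right) = \left(-1\right) \left(-76\right) = 76$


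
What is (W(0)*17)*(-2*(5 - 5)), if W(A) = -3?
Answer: 0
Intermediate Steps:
(W(0)*17)*(-2*(5 - 5)) = (-3*17)*(-2*(5 - 5)) = -(-102)*0 = -51*0 = 0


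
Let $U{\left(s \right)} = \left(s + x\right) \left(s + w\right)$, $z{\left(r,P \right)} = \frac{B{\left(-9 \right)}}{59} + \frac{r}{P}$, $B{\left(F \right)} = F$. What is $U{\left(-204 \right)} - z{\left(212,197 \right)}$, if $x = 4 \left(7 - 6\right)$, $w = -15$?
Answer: $\frac{509076665}{11623} \approx 43799.0$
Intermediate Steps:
$x = 4$ ($x = 4 \cdot 1 = 4$)
$z{\left(r,P \right)} = - \frac{9}{59} + \frac{r}{P}$
$U{\left(s \right)} = \left(-15 + s\right) \left(4 + s\right)$ ($U{\left(s \right)} = \left(s + 4\right) \left(s - 15\right) = \left(4 + s\right) \left(-15 + s\right) = \left(-15 + s\right) \left(4 + s\right)$)
$U{\left(-204 \right)} - z{\left(212,197 \right)} = \left(-60 + \left(-204\right)^{2} - -2244\right) - \left(- \frac{9}{59} + \frac{212}{197}\right) = \left(-60 + 41616 + 2244\right) - \left(- \frac{9}{59} + 212 \cdot \frac{1}{197}\right) = 43800 - \left(- \frac{9}{59} + \frac{212}{197}\right) = 43800 - \frac{10735}{11623} = \frac{509076665}{11623}$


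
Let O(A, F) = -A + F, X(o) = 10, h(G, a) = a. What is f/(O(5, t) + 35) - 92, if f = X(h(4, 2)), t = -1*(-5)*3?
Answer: -826/9 ≈ -91.778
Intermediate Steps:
t = 15 (t = 5*3 = 15)
f = 10
O(A, F) = F - A
f/(O(5, t) + 35) - 92 = 10/((15 - 1*5) + 35) - 92 = 10/((15 - 5) + 35) - 92 = 10/(10 + 35) - 92 = 10/45 - 92 = (1/45)*10 - 92 = 2/9 - 92 = -826/9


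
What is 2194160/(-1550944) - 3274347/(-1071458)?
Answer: 42615289817/25965177443 ≈ 1.6412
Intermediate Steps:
2194160/(-1550944) - 3274347/(-1071458) = 2194160*(-1/1550944) - 3274347*(-1/1071458) = -137135/96934 + 3274347/1071458 = 42615289817/25965177443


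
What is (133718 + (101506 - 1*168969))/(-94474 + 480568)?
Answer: 22085/128698 ≈ 0.17160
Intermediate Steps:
(133718 + (101506 - 1*168969))/(-94474 + 480568) = (133718 + (101506 - 168969))/386094 = (133718 - 67463)*(1/386094) = 66255*(1/386094) = 22085/128698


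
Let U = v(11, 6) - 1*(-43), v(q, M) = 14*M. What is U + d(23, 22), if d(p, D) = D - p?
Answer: 126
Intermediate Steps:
U = 127 (U = 14*6 - 1*(-43) = 84 + 43 = 127)
U + d(23, 22) = 127 + (22 - 1*23) = 127 + (22 - 23) = 127 - 1 = 126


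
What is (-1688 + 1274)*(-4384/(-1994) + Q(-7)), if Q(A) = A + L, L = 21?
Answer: -6686100/997 ≈ -6706.2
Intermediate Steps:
Q(A) = 21 + A (Q(A) = A + 21 = 21 + A)
(-1688 + 1274)*(-4384/(-1994) + Q(-7)) = (-1688 + 1274)*(-4384/(-1994) + (21 - 7)) = -414*(-4384*(-1/1994) + 14) = -414*(2192/997 + 14) = -414*16150/997 = -6686100/997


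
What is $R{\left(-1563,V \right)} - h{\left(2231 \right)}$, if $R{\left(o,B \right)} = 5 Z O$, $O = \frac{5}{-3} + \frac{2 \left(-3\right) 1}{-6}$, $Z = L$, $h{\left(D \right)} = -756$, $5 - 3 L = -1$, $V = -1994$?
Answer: $\frac{2248}{3} \approx 749.33$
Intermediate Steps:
$L = 2$ ($L = \frac{5}{3} - - \frac{1}{3} = \frac{5}{3} + \frac{1}{3} = 2$)
$Z = 2$
$O = - \frac{2}{3}$ ($O = 5 \left(- \frac{1}{3}\right) + \left(-6\right) 1 \left(- \frac{1}{6}\right) = - \frac{5}{3} - -1 = - \frac{5}{3} + 1 = - \frac{2}{3} \approx -0.66667$)
$R{\left(o,B \right)} = - \frac{20}{3}$ ($R{\left(o,B \right)} = 5 \cdot 2 \left(- \frac{2}{3}\right) = 10 \left(- \frac{2}{3}\right) = - \frac{20}{3}$)
$R{\left(-1563,V \right)} - h{\left(2231 \right)} = - \frac{20}{3} - -756 = - \frac{20}{3} + 756 = \frac{2248}{3}$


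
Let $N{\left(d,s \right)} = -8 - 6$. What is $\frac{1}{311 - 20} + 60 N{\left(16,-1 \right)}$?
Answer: $- \frac{244439}{291} \approx -840.0$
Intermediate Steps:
$N{\left(d,s \right)} = -14$ ($N{\left(d,s \right)} = -8 - 6 = -14$)
$\frac{1}{311 - 20} + 60 N{\left(16,-1 \right)} = \frac{1}{311 - 20} + 60 \left(-14\right) = \frac{1}{291} - 840 = - \frac{244439}{291}$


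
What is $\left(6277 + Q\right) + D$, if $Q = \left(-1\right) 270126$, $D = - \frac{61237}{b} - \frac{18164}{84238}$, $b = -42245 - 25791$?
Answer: $- \frac{756085918786865}{2865608284} \approx -2.6385 \cdot 10^{5}$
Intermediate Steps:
$b = -68036$ ($b = -42245 - 25791 = -68036$)
$D = \frac{1961338251}{2865608284}$ ($D = - \frac{61237}{-68036} - \frac{18164}{84238} = \left(-61237\right) \left(- \frac{1}{68036}\right) - \frac{9082}{42119} = \frac{61237}{68036} - \frac{9082}{42119} = \frac{1961338251}{2865608284} \approx 0.68444$)
$Q = -270126$
$\left(6277 + Q\right) + D = \left(6277 - 270126\right) + \frac{1961338251}{2865608284} = -263849 + \frac{1961338251}{2865608284} = - \frac{756085918786865}{2865608284}$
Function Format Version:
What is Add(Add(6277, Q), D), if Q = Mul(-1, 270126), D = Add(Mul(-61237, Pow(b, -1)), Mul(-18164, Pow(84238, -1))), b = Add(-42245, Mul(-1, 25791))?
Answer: Rational(-756085918786865, 2865608284) ≈ -2.6385e+5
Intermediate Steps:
b = -68036 (b = Add(-42245, -25791) = -68036)
D = Rational(1961338251, 2865608284) (D = Add(Mul(-61237, Pow(-68036, -1)), Mul(-18164, Pow(84238, -1))) = Add(Mul(-61237, Rational(-1, 68036)), Mul(-18164, Rational(1, 84238))) = Add(Rational(61237, 68036), Rational(-9082, 42119)) = Rational(1961338251, 2865608284) ≈ 0.68444)
Q = -270126
Add(Add(6277, Q), D) = Add(Add(6277, -270126), Rational(1961338251, 2865608284)) = Add(-263849, Rational(1961338251, 2865608284)) = Rational(-756085918786865, 2865608284)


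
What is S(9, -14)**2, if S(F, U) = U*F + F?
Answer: 13689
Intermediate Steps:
S(F, U) = F + F*U (S(F, U) = F*U + F = F + F*U)
S(9, -14)**2 = (9*(1 - 14))**2 = (9*(-13))**2 = (-117)**2 = 13689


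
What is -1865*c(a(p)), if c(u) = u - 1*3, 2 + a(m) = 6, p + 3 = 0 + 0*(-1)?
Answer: -1865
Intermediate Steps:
p = -3 (p = -3 + (0 + 0*(-1)) = -3 + (0 + 0) = -3 + 0 = -3)
a(m) = 4 (a(m) = -2 + 6 = 4)
c(u) = -3 + u (c(u) = u - 3 = -3 + u)
-1865*c(a(p)) = -1865*(-3 + 4) = -1865*1 = -1865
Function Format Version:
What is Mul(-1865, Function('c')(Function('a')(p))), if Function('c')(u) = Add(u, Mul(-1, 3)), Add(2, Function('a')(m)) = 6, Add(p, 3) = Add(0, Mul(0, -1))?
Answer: -1865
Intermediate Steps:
p = -3 (p = Add(-3, Add(0, Mul(0, -1))) = Add(-3, Add(0, 0)) = Add(-3, 0) = -3)
Function('a')(m) = 4 (Function('a')(m) = Add(-2, 6) = 4)
Function('c')(u) = Add(-3, u) (Function('c')(u) = Add(u, -3) = Add(-3, u))
Mul(-1865, Function('c')(Function('a')(p))) = Mul(-1865, Add(-3, 4)) = Mul(-1865, 1) = -1865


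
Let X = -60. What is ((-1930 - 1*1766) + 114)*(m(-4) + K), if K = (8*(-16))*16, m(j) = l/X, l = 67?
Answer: 73399359/10 ≈ 7.3399e+6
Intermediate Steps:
m(j) = -67/60 (m(j) = 67/(-60) = 67*(-1/60) = -67/60)
K = -2048 (K = -128*16 = -2048)
((-1930 - 1*1766) + 114)*(m(-4) + K) = ((-1930 - 1*1766) + 114)*(-67/60 - 2048) = ((-1930 - 1766) + 114)*(-122947/60) = (-3696 + 114)*(-122947/60) = -3582*(-122947/60) = 73399359/10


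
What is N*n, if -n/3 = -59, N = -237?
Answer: -41949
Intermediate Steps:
n = 177 (n = -3*(-59) = 177)
N*n = -237*177 = -41949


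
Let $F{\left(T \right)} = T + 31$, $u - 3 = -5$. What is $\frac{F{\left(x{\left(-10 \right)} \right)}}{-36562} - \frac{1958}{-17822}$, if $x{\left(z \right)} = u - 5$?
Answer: $\frac{17790167}{162901991} \approx 0.10921$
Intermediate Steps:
$u = -2$ ($u = 3 - 5 = -2$)
$x{\left(z \right)} = -7$ ($x{\left(z \right)} = -2 - 5 = -7$)
$F{\left(T \right)} = 31 + T$
$\frac{F{\left(x{\left(-10 \right)} \right)}}{-36562} - \frac{1958}{-17822} = \frac{31 - 7}{-36562} - \frac{1958}{-17822} = 24 \left(- \frac{1}{36562}\right) - - \frac{979}{8911} = - \frac{12}{18281} + \frac{979}{8911} = \frac{17790167}{162901991}$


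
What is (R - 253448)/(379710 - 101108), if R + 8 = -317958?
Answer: -285707/139301 ≈ -2.0510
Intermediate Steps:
R = -317966 (R = -8 - 317958 = -317966)
(R - 253448)/(379710 - 101108) = (-317966 - 253448)/(379710 - 101108) = -571414/278602 = -571414*1/278602 = -285707/139301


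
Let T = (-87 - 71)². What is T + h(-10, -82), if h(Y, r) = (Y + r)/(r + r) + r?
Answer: 1020185/41 ≈ 24883.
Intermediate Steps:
h(Y, r) = r + (Y + r)/(2*r) (h(Y, r) = (Y + r)/((2*r)) + r = (Y + r)*(1/(2*r)) + r = (Y + r)/(2*r) + r = r + (Y + r)/(2*r))
T = 24964 (T = (-158)² = 24964)
T + h(-10, -82) = 24964 + (½ - 82 + (½)*(-10)/(-82)) = 24964 + (½ - 82 + (½)*(-10)*(-1/82)) = 24964 + (½ - 82 + 5/82) = 24964 - 3339/41 = 1020185/41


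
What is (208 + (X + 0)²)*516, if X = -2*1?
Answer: 109392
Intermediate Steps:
X = -2
(208 + (X + 0)²)*516 = (208 + (-2 + 0)²)*516 = (208 + (-2)²)*516 = (208 + 4)*516 = 212*516 = 109392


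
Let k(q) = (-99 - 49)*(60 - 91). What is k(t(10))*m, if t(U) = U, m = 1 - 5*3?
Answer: -64232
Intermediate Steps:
m = -14 (m = 1 - 15 = -14)
k(q) = 4588 (k(q) = -148*(-31) = 4588)
k(t(10))*m = 4588*(-14) = -64232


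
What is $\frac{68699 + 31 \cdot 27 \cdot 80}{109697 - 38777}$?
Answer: $\frac{135659}{70920} \approx 1.9128$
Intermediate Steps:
$\frac{68699 + 31 \cdot 27 \cdot 80}{109697 - 38777} = \frac{68699 + 837 \cdot 80}{70920} = \left(68699 + 66960\right) \frac{1}{70920} = 135659 \cdot \frac{1}{70920} = \frac{135659}{70920}$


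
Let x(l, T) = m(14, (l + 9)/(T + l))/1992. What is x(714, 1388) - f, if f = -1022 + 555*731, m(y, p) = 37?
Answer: -806128499/1992 ≈ -4.0468e+5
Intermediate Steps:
f = 404683 (f = -1022 + 405705 = 404683)
x(l, T) = 37/1992
x(714, 1388) - f = 37/1992 - 1*404683 = 37/1992 - 404683 = -806128499/1992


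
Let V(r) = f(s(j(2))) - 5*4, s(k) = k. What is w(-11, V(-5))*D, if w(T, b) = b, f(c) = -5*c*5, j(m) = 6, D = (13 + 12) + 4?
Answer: -4930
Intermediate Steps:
D = 29 (D = 25 + 4 = 29)
f(c) = -25*c
V(r) = -170 (V(r) = -25*6 - 5*4 = -150 - 20 = -170)
w(-11, V(-5))*D = -170*29 = -4930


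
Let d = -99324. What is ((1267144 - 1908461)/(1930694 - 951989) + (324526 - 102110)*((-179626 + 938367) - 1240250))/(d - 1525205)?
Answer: 104814711208822837/1589934654945 ≈ 65924.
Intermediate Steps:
((1267144 - 1908461)/(1930694 - 951989) + (324526 - 102110)*((-179626 + 938367) - 1240250))/(d - 1525205) = ((1267144 - 1908461)/(1930694 - 951989) + (324526 - 102110)*((-179626 + 938367) - 1240250))/(-99324 - 1525205) = (-641317/978705 + 222416*(758741 - 1240250))/(-1624529) = (-641317*1/978705 + 222416*(-481509))*(-1/1624529) = (-641317/978705 - 107095305744)*(-1/1624529) = -104814711208822837/978705*(-1/1624529) = 104814711208822837/1589934654945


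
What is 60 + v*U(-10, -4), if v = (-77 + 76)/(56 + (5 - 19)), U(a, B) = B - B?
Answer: 60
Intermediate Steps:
U(a, B) = 0
v = -1/42 (v = -1/(56 - 14) = -1/42 ≈ -0.023810)
60 + v*U(-10, -4) = 60 - 1/42*0 = 60 + 0 = 60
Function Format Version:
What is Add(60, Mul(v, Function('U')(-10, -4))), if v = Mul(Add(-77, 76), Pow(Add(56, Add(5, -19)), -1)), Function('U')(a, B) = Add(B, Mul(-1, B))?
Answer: 60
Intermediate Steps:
Function('U')(a, B) = 0
v = Rational(-1, 42) (v = Mul(-1, Pow(Add(56, -14), -1)) = Mul(-1, Pow(42, -1)) = Mul(-1, Rational(1, 42)) = Rational(-1, 42) ≈ -0.023810)
Add(60, Mul(v, Function('U')(-10, -4))) = Add(60, Mul(Rational(-1, 42), 0)) = Add(60, 0) = 60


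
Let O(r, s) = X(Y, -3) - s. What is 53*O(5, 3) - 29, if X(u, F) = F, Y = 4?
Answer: -347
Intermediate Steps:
O(r, s) = -3 - s
53*O(5, 3) - 29 = 53*(-3 - 1*3) - 29 = 53*(-3 - 3) - 29 = 53*(-6) - 29 = -318 - 29 = -347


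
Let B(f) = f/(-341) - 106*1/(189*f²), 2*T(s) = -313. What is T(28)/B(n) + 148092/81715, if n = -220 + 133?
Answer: -44909312247303/73408343390 ≈ -611.77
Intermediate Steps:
T(s) = -313/2 (T(s) = (½)*(-313) = -313/2)
n = -87
B(f) = -106/(189*f²) - f/341 (B(f) = f*(-1/341) - 106/(189*f²) = -f/341 - 106/(189*f²) = -106/(189*f²) - f/341)
T(28)/B(n) + 148092/81715 = -313/(2*(-106/189/(-87)² - 1/341*(-87))) + 148092/81715 = -313/(2*(-106/189*1/7569 + 87/341)) + 148092*(1/81715) = -313/(2*(-106/1430541 + 87/341)) + 148092/81715 = -313/(2*124420921/487814481) + 148092/81715 = -313/2*487814481/124420921 + 148092/81715 = -152685932553/248841842 + 148092/81715 = -44909312247303/73408343390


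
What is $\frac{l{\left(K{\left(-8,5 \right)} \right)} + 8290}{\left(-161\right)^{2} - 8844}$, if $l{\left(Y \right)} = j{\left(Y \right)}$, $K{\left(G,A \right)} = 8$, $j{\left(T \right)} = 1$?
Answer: $\frac{8291}{17077} \approx 0.48551$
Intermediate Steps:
$l{\left(Y \right)} = 1$
$\frac{l{\left(K{\left(-8,5 \right)} \right)} + 8290}{\left(-161\right)^{2} - 8844} = \frac{1 + 8290}{\left(-161\right)^{2} - 8844} = \frac{8291}{25921 - 8844} = \frac{8291}{17077}$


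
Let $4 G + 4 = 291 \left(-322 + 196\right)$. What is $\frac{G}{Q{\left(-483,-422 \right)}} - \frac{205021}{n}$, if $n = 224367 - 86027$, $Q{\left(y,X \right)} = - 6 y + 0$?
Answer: $- \frac{232797851}{50113665} \approx -4.6454$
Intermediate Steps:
$Q{\left(y,X \right)} = - 6 y$
$n = 138340$
$G = - \frac{18335}{2}$ ($G = -1 + \frac{291 \left(-322 + 196\right)}{4} = -1 + \frac{291 \left(-126\right)}{4} = -1 + \frac{1}{4} \left(-36666\right) = -1 - \frac{18333}{2} = - \frac{18335}{2} \approx -9167.5$)
$\frac{G}{Q{\left(-483,-422 \right)}} - \frac{205021}{n} = - \frac{18335}{2 \left(\left(-6\right) \left(-483\right)\right)} - \frac{205021}{138340} = - \frac{18335}{2 \cdot 2898} - \frac{205021}{138340} = \left(- \frac{18335}{2}\right) \frac{1}{2898} - \frac{205021}{138340} = - \frac{18335}{5796} - \frac{205021}{138340} = - \frac{232797851}{50113665}$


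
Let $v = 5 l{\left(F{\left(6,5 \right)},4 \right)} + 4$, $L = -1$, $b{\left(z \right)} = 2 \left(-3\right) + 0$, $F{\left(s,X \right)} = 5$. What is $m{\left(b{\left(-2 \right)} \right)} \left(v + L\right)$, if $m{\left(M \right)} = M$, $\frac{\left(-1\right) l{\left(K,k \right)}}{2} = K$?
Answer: $282$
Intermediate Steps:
$l{\left(K,k \right)} = - 2 K$
$b{\left(z \right)} = -6$ ($b{\left(z \right)} = -6 + 0 = -6$)
$v = -46$ ($v = 5 \left(\left(-2\right) 5\right) + 4 = 5 \left(-10\right) + 4 = -50 + 4 = -46$)
$m{\left(b{\left(-2 \right)} \right)} \left(v + L\right) = - 6 \left(-46 - 1\right) = \left(-6\right) \left(-47\right) = 282$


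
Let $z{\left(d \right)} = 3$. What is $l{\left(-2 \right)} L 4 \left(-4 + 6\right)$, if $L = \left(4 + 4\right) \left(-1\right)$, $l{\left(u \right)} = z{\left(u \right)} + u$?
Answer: $-64$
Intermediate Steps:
$l{\left(u \right)} = 3 + u$
$L = -8$ ($L = 8 \left(-1\right) = -8$)
$l{\left(-2 \right)} L 4 \left(-4 + 6\right) = \left(3 - 2\right) \left(-8\right) 4 \left(-4 + 6\right) = 1 \left(-8\right) 4 \cdot 2 = \left(-8\right) 8 = -64$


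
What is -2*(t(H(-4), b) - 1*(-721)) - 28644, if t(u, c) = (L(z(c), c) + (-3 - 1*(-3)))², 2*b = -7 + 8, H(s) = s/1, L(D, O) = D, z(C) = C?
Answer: -60173/2 ≈ -30087.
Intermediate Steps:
H(s) = s (H(s) = s*1 = s)
b = ½ (b = (-7 + 8)/2 = (½)*1 = ½ ≈ 0.50000)
t(u, c) = c² (t(u, c) = (c + (-3 - 1*(-3)))² = (c + (-3 + 3))² = (c + 0)² = c²)
-2*(t(H(-4), b) - 1*(-721)) - 28644 = -2*((½)² - 1*(-721)) - 28644 = -2*(¼ + 721) - 28644 = -2*2885/4 - 28644 = -2885/2 - 28644 = -60173/2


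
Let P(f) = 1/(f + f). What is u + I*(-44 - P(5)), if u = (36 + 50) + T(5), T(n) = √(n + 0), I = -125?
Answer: 11197/2 + √5 ≈ 5600.7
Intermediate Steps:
P(f) = 1/(2*f)
T(n) = √n
u = 86 + √5 (u = (36 + 50) + √5 = 86 + √5 ≈ 88.236)
u + I*(-44 - P(5)) = (86 + √5) - 125*(-44 - 1/(2*5)) = (86 + √5) - 125*(-44 - 1*⅒) = (86 + √5) - 125*(-44 - ⅒) = (86 + √5) - 125*(-441/10) = (86 + √5) + 11025/2 = 11197/2 + √5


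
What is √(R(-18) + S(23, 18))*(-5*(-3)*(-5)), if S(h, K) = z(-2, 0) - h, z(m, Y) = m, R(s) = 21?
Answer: -150*I ≈ -150.0*I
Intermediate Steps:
S(h, K) = -2 - h
√(R(-18) + S(23, 18))*(-5*(-3)*(-5)) = √(21 + (-2 - 1*23))*(-5*(-3)*(-5)) = √(21 + (-2 - 23))*(15*(-5)) = √(21 - 25)*(-75) = √(-4)*(-75) = (2*I)*(-75) = -150*I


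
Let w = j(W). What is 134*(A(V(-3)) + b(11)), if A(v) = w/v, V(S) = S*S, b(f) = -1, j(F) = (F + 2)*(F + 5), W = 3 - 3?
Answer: 134/9 ≈ 14.889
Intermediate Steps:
W = 0
j(F) = (2 + F)*(5 + F)
w = 10 (w = 10 + 0**2 + 7*0 = 10 + 0 + 0 = 10)
V(S) = S**2
A(v) = 10/v
134*(A(V(-3)) + b(11)) = 134*(10/((-3)**2) - 1) = 134*(10/9 - 1) = 134*(1/9) = 134/9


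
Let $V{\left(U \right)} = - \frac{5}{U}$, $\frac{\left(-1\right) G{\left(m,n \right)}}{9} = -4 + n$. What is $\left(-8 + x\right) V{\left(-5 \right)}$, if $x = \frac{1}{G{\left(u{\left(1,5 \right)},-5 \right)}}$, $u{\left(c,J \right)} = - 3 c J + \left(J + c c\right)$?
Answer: $- \frac{647}{81} \approx -7.9877$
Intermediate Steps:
$u{\left(c,J \right)} = J + c^{2} - 3 J c$ ($u{\left(c,J \right)} = - 3 J c + \left(J + c^{2}\right) = J + c^{2} - 3 J c$)
$G{\left(m,n \right)} = 36 - 9 n$ ($G{\left(m,n \right)} = - 9 \left(-4 + n\right) = 36 - 9 n$)
$x = \frac{1}{81}$ ($x = \frac{1}{36 - -45} = \frac{1}{36 + 45} = \frac{1}{81} \approx 0.012346$)
$\left(-8 + x\right) V{\left(-5 \right)} = \left(-8 + \frac{1}{81}\right) \left(- \frac{5}{-5}\right) = - \frac{647 \left(\left(-5\right) \left(- \frac{1}{5}\right)\right)}{81} = \left(- \frac{647}{81}\right) 1 = - \frac{647}{81}$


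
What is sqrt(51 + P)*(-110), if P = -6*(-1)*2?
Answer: -330*sqrt(7) ≈ -873.10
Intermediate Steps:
P = 12 (P = 6*2 = 12)
sqrt(51 + P)*(-110) = sqrt(51 + 12)*(-110) = sqrt(63)*(-110) = (3*sqrt(7))*(-110) = -330*sqrt(7)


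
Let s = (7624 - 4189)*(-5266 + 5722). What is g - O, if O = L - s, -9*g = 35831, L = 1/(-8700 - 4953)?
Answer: 2370128606/1517 ≈ 1.5624e+6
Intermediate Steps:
s = 1566360 (s = 3435*456 = 1566360)
L = -1/13653 (L = 1/(-13653) = -1/13653 ≈ -7.3244e-5)
g = -35831/9 (g = -1/9*35831 = -35831/9 ≈ -3981.2)
O = -21385513081/13653 (O = -1/13653 - 1*1566360 = -1/13653 - 1566360 = -21385513081/13653 ≈ -1.5664e+6)
g - O = -35831/9 - 1*(-21385513081/13653) = -35831/9 + 21385513081/13653 = 2370128606/1517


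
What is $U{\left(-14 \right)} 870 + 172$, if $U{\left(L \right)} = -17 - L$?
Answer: $-2438$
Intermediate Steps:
$U{\left(-14 \right)} 870 + 172 = \left(-17 - -14\right) 870 + 172 = \left(-17 + 14\right) 870 + 172 = \left(-3\right) 870 + 172 = -2610 + 172 = -2438$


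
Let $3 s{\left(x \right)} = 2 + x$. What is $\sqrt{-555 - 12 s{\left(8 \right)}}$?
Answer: $i \sqrt{595} \approx 24.393 i$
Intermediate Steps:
$s{\left(x \right)} = \frac{2}{3} + \frac{x}{3}$ ($s{\left(x \right)} = \frac{2 + x}{3} = \frac{2}{3} + \frac{x}{3}$)
$\sqrt{-555 - 12 s{\left(8 \right)}} = \sqrt{-555 - 12 \left(\frac{2}{3} + \frac{1}{3} \cdot 8\right)} = \sqrt{-555 - 12 \left(\frac{2}{3} + \frac{8}{3}\right)} = \sqrt{-555 - 40} = \sqrt{-595} = i \sqrt{595}$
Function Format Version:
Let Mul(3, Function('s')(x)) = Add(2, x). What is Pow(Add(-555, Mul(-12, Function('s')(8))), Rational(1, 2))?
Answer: Mul(I, Pow(595, Rational(1, 2))) ≈ Mul(24.393, I)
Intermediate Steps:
Function('s')(x) = Add(Rational(2, 3), Mul(Rational(1, 3), x)) (Function('s')(x) = Mul(Rational(1, 3), Add(2, x)) = Add(Rational(2, 3), Mul(Rational(1, 3), x)))
Pow(Add(-555, Mul(-12, Function('s')(8))), Rational(1, 2)) = Pow(Add(-555, Mul(-12, Add(Rational(2, 3), Mul(Rational(1, 3), 8)))), Rational(1, 2)) = Pow(Add(-555, Mul(-12, Add(Rational(2, 3), Rational(8, 3)))), Rational(1, 2)) = Pow(Add(-555, Mul(-12, Rational(10, 3))), Rational(1, 2)) = Pow(Add(-555, -40), Rational(1, 2)) = Pow(-595, Rational(1, 2)) = Mul(I, Pow(595, Rational(1, 2)))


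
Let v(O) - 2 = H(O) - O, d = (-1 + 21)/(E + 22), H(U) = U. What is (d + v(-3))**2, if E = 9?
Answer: 6724/961 ≈ 6.9969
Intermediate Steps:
d = 20/31 (d = (-1 + 21)/(9 + 22) = 20/31 ≈ 0.64516)
v(O) = 2 (v(O) = 2 + (O - O) = 2 + 0 = 2)
(d + v(-3))**2 = (20/31 + 2)**2 = (82/31)**2 = 6724/961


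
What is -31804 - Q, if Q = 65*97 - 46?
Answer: -38063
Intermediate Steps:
Q = 6259 (Q = 6305 - 46 = 6259)
-31804 - Q = -31804 - 1*6259 = -31804 - 6259 = -38063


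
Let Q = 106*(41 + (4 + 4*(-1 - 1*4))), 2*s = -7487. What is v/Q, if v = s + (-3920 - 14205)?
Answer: -43737/5300 ≈ -8.2523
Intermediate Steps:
s = -7487/2 (s = (1/2)*(-7487) = -7487/2 ≈ -3743.5)
Q = 2650 (Q = 106*(41 + (4 + 4*(-1 - 4))) = 106*(41 + (4 + 4*(-5))) = 106*(41 + (4 - 20)) = 106*(41 - 16) = 106*25 = 2650)
v = -43737/2 (v = -7487/2 + (-3920 - 14205) = -7487/2 - 18125 = -43737/2 ≈ -21869.)
v/Q = -43737/2/2650 = -43737/2*1/2650 = -43737/5300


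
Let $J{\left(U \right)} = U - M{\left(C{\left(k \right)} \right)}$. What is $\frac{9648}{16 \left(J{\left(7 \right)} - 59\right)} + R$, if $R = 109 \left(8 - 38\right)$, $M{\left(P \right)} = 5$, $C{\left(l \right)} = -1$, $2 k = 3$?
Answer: $- \frac{62331}{19} \approx -3280.6$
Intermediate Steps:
$k = \frac{3}{2}$ ($k = \frac{1}{2} \cdot 3 = \frac{3}{2} \approx 1.5$)
$J{\left(U \right)} = -5 + U$ ($J{\left(U \right)} = U - 5 = -5 + U$)
$R = -3270$ ($R = 109 \left(-30\right) = -3270$)
$\frac{9648}{16 \left(J{\left(7 \right)} - 59\right)} + R = \frac{9648}{16 \left(\left(-5 + 7\right) - 59\right)} - 3270 = \frac{9648}{16 \left(2 - 59\right)} - 3270 = \frac{9648}{16 \left(-57\right)} - 3270 = \frac{9648}{-912} - 3270 = 9648 \left(- \frac{1}{912}\right) - 3270 = - \frac{201}{19} - 3270 = - \frac{62331}{19}$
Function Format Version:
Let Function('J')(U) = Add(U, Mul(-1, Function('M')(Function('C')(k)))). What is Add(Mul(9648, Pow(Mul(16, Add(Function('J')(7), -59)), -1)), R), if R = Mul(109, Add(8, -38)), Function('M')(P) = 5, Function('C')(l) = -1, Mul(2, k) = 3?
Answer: Rational(-62331, 19) ≈ -3280.6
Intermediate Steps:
k = Rational(3, 2) (k = Mul(Rational(1, 2), 3) = Rational(3, 2) ≈ 1.5000)
Function('J')(U) = Add(-5, U) (Function('J')(U) = Add(U, Mul(-1, 5)) = Add(U, -5) = Add(-5, U))
R = -3270 (R = Mul(109, -30) = -3270)
Add(Mul(9648, Pow(Mul(16, Add(Function('J')(7), -59)), -1)), R) = Add(Mul(9648, Pow(Mul(16, Add(Add(-5, 7), -59)), -1)), -3270) = Add(Mul(9648, Pow(Mul(16, Add(2, -59)), -1)), -3270) = Add(Mul(9648, Pow(Mul(16, -57), -1)), -3270) = Add(Mul(9648, Pow(-912, -1)), -3270) = Add(Mul(9648, Rational(-1, 912)), -3270) = Add(Rational(-201, 19), -3270) = Rational(-62331, 19)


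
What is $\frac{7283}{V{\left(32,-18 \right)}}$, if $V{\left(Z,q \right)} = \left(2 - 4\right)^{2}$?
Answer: $\frac{7283}{4} \approx 1820.8$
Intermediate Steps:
$V{\left(Z,q \right)} = 4$ ($V{\left(Z,q \right)} = \left(2 - 4\right)^{2} = \left(-2\right)^{2} = 4$)
$\frac{7283}{V{\left(32,-18 \right)}} = \frac{7283}{4}$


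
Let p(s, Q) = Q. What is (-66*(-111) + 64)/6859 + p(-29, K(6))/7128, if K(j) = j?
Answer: 8786179/8148492 ≈ 1.0783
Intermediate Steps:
(-66*(-111) + 64)/6859 + p(-29, K(6))/7128 = (-66*(-111) + 64)/6859 + 6/7128 = (7326 + 64)*(1/6859) + 6*(1/7128) = 7390*(1/6859) + 1/1188 = 7390/6859 + 1/1188 = 8786179/8148492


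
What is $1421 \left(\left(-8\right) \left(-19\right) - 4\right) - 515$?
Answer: $209793$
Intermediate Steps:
$1421 \left(\left(-8\right) \left(-19\right) - 4\right) - 515 = 1421 \left(152 - 4\right) - 515 = 1421 \cdot 148 - 515 = 210308 - 515 = 209793$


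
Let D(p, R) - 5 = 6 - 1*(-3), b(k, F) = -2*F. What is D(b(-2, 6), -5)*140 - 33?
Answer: 1927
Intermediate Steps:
D(p, R) = 14 (D(p, R) = 5 + (6 - 1*(-3)) = 5 + (6 + 3) = 5 + 9 = 14)
D(b(-2, 6), -5)*140 - 33 = 14*140 - 33 = 1960 - 33 = 1927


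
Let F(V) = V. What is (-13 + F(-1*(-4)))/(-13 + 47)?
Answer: -9/34 ≈ -0.26471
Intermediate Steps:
(-13 + F(-1*(-4)))/(-13 + 47) = (-13 - 1*(-4))/(-13 + 47) = (-13 + 4)/34 = (1/34)*(-9) = -9/34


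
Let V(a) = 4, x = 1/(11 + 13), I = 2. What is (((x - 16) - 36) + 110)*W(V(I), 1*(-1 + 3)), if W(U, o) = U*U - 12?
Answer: 1393/6 ≈ 232.17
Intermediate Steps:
x = 1/24 ≈ 0.041667
W(U, o) = -12 + U² (W(U, o) = U² - 12 = -12 + U²)
(((x - 16) - 36) + 110)*W(V(I), 1*(-1 + 3)) = (((1/24 - 16) - 36) + 110)*(-12 + 4²) = ((-383/24 - 36) + 110)*(-12 + 16) = (-1247/24 + 110)*4 = (1393/24)*4 = 1393/6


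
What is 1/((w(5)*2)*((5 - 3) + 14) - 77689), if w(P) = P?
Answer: -1/77529 ≈ -1.2898e-5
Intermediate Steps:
1/((w(5)*2)*((5 - 3) + 14) - 77689) = 1/((5*2)*((5 - 3) + 14) - 77689) = 1/(10*(2 + 14) - 77689) = 1/(10*16 - 77689) = 1/(160 - 77689) = 1/(-77529) = -1/77529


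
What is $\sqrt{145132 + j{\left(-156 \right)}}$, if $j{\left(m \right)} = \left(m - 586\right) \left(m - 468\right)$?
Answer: $2 \sqrt{152035} \approx 779.83$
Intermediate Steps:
$j{\left(m \right)} = \left(-586 + m\right) \left(-468 + m\right)$
$\sqrt{145132 + j{\left(-156 \right)}} = \sqrt{145132 + \left(274248 + \left(-156\right)^{2} - -164424\right)} = \sqrt{145132 + \left(274248 + 24336 + 164424\right)} = \sqrt{145132 + 463008} = \sqrt{608140} = 2 \sqrt{152035}$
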